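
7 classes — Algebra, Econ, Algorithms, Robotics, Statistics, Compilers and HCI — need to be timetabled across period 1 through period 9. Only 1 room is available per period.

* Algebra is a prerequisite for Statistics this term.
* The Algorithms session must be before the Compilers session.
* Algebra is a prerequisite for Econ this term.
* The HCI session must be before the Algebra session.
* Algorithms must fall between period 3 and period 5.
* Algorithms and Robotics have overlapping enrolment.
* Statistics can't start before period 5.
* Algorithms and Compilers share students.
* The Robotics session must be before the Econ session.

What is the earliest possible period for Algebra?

Precedence pushes Algebra to at least period 2; downstream work caps Algebra at period 8.
Algebra at period 2 is achievable: HCI=period 1, Econ=period 6, Compilers=period 7, Algebra=period 2, Statistics=period 5, Algorithms=period 3, Robotics=period 4.

period 2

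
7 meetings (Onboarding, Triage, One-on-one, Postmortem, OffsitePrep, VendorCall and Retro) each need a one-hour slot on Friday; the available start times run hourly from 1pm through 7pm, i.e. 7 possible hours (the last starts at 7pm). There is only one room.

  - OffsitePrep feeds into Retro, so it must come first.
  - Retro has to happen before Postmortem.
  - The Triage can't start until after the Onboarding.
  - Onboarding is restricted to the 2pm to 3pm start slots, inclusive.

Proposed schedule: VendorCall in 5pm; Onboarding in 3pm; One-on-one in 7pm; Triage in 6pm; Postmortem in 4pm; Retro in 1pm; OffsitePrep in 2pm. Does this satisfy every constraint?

Onboarding is restricted to the 2pm to 3pm start slots, inclusive — holds.
Retro has to happen before Postmortem — holds.
OffsitePrep feeds into Retro, so it must come first — violated.
The Triage can't start until after the Onboarding — holds.
There is only one room — holds.

No — it violates: OffsitePrep feeds into Retro, so it must come first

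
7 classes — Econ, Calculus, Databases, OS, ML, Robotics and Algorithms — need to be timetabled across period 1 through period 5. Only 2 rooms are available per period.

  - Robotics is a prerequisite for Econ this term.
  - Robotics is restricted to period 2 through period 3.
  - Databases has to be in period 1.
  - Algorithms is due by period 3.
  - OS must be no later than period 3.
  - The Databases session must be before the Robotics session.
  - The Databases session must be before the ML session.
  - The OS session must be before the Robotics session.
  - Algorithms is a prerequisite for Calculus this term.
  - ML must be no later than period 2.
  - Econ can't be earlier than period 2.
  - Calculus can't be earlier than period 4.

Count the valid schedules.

Splitting on Econ: it can be period 3 (2), period 4 (10), period 5 (10). Listing each branch's schedules as (Calculus, Databases, OS, ML, Robotics, Algorithms) by period number:
Econ=period 3: (4,1,1,2,2,3) (5,1,1,2,2,3) — 2.
Econ=period 4: (4,1,1,2,2,3) (4,1,1,2,3,2) (4,1,1,2,3,3) (4,1,2,2,3,1) (4,1,2,2,3,3) (5,1,1,2,2,3) (5,1,1,2,3,2) (5,1,1,2,3,3) (5,1,2,2,3,1) (5,1,2,2,3,3) — 10.
Econ=period 5: (4,1,1,2,2,3) (4,1,1,2,3,2) (4,1,1,2,3,3) (4,1,2,2,3,1) (4,1,2,2,3,3) (5,1,1,2,2,3) (5,1,1,2,3,2) (5,1,1,2,3,3) (5,1,2,2,3,1) (5,1,2,2,3,3) — 10.
Summing: 2 + 10 + 10 = 22.

22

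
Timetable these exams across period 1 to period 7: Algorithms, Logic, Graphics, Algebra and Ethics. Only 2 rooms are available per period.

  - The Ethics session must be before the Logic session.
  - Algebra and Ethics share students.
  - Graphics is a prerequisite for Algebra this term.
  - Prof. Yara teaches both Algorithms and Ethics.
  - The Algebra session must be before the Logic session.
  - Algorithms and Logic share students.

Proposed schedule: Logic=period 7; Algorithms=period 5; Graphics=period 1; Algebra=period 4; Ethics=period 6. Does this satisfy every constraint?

Algorithms and Logic share students — holds.
Prof. Yara teaches both Algorithms and Ethics — holds.
The Algebra session must be before the Logic session — holds.
The Ethics session must be before the Logic session — holds.
Graphics is a prerequisite for Algebra this term — holds.
Algebra and Ethics share students — holds.
Only 2 rooms are available per period — holds.

Valid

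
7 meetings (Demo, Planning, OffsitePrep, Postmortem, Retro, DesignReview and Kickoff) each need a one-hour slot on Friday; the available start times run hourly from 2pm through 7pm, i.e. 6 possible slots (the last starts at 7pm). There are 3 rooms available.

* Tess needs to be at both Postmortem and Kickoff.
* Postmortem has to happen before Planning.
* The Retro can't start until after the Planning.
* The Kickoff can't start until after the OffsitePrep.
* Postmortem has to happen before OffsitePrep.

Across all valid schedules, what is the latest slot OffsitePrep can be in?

Precedence pushes OffsitePrep to at least 3pm; downstream work caps OffsitePrep at 6pm.
OffsitePrep at 6pm is achievable: Demo=2pm, Postmortem=2pm, Retro=4pm, OffsitePrep=6pm, Kickoff=7pm, DesignReview=2pm, Planning=3pm.

6pm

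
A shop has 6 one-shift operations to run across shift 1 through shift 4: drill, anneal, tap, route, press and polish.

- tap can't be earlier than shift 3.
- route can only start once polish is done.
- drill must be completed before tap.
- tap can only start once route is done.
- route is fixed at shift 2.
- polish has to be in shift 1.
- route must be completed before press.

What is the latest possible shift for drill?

Downstream work caps drill at shift 3.
drill at shift 3 is achievable: tap -> shift 4; route -> shift 2; drill -> shift 3; press -> shift 3; anneal -> shift 1; polish -> shift 1.

shift 3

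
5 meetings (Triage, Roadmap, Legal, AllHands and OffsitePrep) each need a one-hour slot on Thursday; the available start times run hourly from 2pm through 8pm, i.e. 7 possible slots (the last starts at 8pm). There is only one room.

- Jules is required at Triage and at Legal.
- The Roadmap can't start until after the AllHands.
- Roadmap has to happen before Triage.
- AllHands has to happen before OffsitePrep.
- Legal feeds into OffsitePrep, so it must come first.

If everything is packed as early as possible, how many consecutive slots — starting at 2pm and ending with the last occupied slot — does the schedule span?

The precedence chain requires at least 3 distinct slots.
With at most 1 per slot and 5 meetings, at least 5 slots are needed.
5 works (last occupied slot: 6pm): for example OffsitePrep in 5pm; Legal in 4pm; Roadmap in 3pm; Triage in 6pm; AllHands in 2pm.

5 slots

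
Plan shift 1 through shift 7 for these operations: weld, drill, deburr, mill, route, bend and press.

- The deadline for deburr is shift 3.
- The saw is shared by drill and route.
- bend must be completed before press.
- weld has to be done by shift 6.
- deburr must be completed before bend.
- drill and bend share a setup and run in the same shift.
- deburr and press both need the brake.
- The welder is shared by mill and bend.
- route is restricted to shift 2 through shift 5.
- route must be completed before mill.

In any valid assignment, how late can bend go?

shift 6

Precedence pushes bend to at least shift 2; downstream work caps bend at shift 6.
bend at shift 6 is achievable: bend -> shift 6, weld -> shift 1, deburr -> shift 1, drill -> shift 6, press -> shift 7, route -> shift 2, mill -> shift 3.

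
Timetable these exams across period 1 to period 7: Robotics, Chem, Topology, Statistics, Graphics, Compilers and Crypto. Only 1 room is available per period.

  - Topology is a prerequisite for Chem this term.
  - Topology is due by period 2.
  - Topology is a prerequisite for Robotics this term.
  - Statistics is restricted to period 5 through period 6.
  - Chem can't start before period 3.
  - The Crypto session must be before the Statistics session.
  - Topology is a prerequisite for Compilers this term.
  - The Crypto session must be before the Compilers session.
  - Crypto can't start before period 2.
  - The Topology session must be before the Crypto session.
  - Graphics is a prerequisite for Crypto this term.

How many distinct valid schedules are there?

50

Splitting on Chem: it can be period 3 (11), period 4 (11), period 5 (7), period 6 (7), period 7 (14). Listing each branch's schedules as (Robotics, Topology, Statistics, Graphics, Compilers, Crypto) by period number:
Chem=period 3: (2,1,6,4,7,5) (4,1,6,2,7,5) (4,2,6,1,7,5) (5,1,6,2,7,4) (5,2,6,1,7,4) (6,1,5,2,7,4) (6,2,5,1,7,4) (7,1,5,2,6,4) (7,1,6,2,5,4) (7,2,5,1,6,4) (7,2,6,1,5,4) — 11.
Chem=period 4: (2,1,6,3,7,5) (3,1,6,2,7,5) (3,2,6,1,7,5) (5,1,6,2,7,3) (5,2,6,1,7,3) (6,1,5,2,7,3) (6,2,5,1,7,3) (7,1,5,2,6,3) (7,1,6,2,5,3) (7,2,5,1,6,3) (7,2,6,1,5,3) — 11.
Chem=period 5: (2,1,6,3,7,4) (3,1,6,2,7,4) (3,2,6,1,7,4) (4,1,6,2,7,3) (4,2,6,1,7,3) (7,1,6,2,4,3) (7,2,6,1,4,3) — 7.
Chem=period 6: (2,1,5,3,7,4) (3,1,5,2,7,4) (3,2,5,1,7,4) (4,1,5,2,7,3) (4,2,5,1,7,3) (7,1,5,2,4,3) (7,2,5,1,4,3) — 7.
Chem=period 7: (2,1,5,3,6,4) (2,1,6,3,5,4) (3,1,5,2,6,4) (3,1,6,2,5,4) (3,2,5,1,6,4) (3,2,6,1,5,4) (4,1,5,2,6,3) (4,1,6,2,5,3) (4,2,5,1,6,3) (4,2,6,1,5,3) (5,1,6,2,4,3) (5,2,6,1,4,3) (6,1,5,2,4,3) (6,2,5,1,4,3) — 14.
Summing: 11 + 11 + 7 + 7 + 14 = 50.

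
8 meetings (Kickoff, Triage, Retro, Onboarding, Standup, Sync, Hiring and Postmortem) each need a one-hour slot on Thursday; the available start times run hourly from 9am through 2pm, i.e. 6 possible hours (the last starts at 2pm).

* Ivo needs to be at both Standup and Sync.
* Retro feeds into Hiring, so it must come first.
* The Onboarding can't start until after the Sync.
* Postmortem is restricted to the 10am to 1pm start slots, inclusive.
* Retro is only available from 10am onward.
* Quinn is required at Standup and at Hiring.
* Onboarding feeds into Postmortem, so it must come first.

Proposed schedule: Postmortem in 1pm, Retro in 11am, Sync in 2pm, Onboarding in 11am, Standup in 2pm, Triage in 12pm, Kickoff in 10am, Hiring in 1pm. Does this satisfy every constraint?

No. Ivo needs to be at both Standup and Sync is not satisfied.

Ivo needs to be at both Standup and Sync — violated.
Onboarding feeds into Postmortem, so it must come first — holds.
Quinn is required at Standup and at Hiring — holds.
Retro is only available from 10am onward — holds.
The Onboarding can't start until after the Sync — violated.
Postmortem is restricted to the 10am to 1pm start slots, inclusive — holds.
Retro feeds into Hiring, so it must come first — holds.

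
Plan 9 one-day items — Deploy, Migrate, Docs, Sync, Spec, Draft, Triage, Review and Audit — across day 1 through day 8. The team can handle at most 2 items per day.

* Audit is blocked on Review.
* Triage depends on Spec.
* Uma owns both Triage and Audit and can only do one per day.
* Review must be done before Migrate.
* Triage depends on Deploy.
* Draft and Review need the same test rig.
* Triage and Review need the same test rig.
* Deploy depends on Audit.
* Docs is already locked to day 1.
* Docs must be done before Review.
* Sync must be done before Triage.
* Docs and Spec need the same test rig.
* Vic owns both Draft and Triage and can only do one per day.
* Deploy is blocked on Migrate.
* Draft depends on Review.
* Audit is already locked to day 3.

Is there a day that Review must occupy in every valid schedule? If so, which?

Docs is fixed at day 1 and must come before Review, so Review is at least day 2.
Audit is fixed at day 3 and must come after Review, so Review is at most day 2.
So Review must be day 2.

day 2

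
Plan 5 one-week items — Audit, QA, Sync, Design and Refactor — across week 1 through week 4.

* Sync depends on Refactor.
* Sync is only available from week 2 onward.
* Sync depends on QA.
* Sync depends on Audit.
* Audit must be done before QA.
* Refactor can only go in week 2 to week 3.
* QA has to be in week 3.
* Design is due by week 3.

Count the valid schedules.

12

Splitting on Audit: it can be week 1 (6), week 2 (6). Listing each branch's schedules as (QA, Sync, Design, Refactor) by week number:
Audit=week 1: (3,4,1,2) (3,4,1,3) (3,4,2,2) (3,4,2,3) (3,4,3,2) (3,4,3,3) — 6.
Audit=week 2: (3,4,1,2) (3,4,1,3) (3,4,2,2) (3,4,2,3) (3,4,3,2) (3,4,3,3) — 6.
Summing: 6 + 6 = 12.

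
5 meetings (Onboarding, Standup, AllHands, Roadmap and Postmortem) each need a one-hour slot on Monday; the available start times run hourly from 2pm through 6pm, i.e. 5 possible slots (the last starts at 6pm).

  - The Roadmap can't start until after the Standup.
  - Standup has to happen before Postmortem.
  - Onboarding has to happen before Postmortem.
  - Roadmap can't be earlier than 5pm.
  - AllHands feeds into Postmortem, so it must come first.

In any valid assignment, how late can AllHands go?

Downstream work caps AllHands at 5pm.
AllHands at 5pm is achievable: AllHands in 5pm; Roadmap in 5pm; Standup in 2pm; Onboarding in 2pm; Postmortem in 6pm.

5pm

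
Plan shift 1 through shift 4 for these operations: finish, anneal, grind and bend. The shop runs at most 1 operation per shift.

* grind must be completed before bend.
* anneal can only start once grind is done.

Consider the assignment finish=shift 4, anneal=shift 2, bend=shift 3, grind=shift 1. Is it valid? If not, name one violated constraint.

anneal can only start once grind is done — holds.
grind must be completed before bend — holds.
The shop runs at most 1 operation per shift — holds.

Yes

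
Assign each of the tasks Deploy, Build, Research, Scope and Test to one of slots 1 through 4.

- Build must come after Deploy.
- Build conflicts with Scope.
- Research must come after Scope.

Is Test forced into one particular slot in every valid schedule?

Test can be 1 (e.g. Build=2; Deploy=1; Test=1; Scope=1; Research=2) or 2 (e.g. Build -> 2; Deploy -> 1; Test -> 2; Scope -> 1; Research -> 2).

No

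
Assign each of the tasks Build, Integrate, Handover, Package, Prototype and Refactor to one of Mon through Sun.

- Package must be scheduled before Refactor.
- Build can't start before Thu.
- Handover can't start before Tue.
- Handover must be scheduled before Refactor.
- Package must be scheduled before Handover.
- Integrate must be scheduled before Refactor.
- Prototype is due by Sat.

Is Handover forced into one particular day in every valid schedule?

Handover can be Tue (e.g. Refactor in Wed; Integrate in Mon; Package in Mon; Build in Thu; Handover in Tue; Prototype in Mon) or Wed (e.g. Refactor=Thu, Package=Mon, Integrate=Mon, Prototype=Mon, Handover=Wed, Build=Thu).

No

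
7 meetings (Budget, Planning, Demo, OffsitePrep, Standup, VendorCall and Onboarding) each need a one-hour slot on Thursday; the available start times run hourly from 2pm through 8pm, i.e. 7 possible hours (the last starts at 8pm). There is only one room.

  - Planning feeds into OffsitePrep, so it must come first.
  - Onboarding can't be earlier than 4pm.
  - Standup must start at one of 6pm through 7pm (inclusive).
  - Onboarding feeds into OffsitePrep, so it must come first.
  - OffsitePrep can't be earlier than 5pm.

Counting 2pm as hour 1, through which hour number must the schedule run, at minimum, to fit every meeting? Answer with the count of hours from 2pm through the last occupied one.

7 hours

The precedence chain requires at least 2 distinct hours.
With at most 1 per hour and 7 meetings, at least 7 hours are needed.
Standup can't be placed before 6pm — that is hour 5 counting from 2pm — so the schedule must run through at least 5 hours.
7 works (last occupied hour: 8pm): for example Demo=7pm, Budget=3pm, Onboarding=4pm, VendorCall=8pm, OffsitePrep=5pm, Planning=2pm, Standup=6pm.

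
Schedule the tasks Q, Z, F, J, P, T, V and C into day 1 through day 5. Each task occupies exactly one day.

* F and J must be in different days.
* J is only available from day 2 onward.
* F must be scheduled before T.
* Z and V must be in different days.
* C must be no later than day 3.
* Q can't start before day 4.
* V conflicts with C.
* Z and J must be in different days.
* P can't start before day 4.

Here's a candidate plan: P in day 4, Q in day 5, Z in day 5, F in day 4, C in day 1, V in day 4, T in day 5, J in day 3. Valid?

Valid

Z and V must be in different days — holds.
F and J must be in different days — holds.
Q can't start before day 4 — holds.
J is only available from day 2 onward — holds.
Z and J must be in different days — holds.
V conflicts with C — holds.
F must be scheduled before T — holds.
C must be no later than day 3 — holds.
P can't start before day 4 — holds.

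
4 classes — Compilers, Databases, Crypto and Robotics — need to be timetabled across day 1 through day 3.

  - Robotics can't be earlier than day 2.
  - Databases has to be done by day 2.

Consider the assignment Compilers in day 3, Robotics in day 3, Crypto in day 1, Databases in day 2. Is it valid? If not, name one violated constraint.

Databases has to be done by day 2 — holds.
Robotics can't be earlier than day 2 — holds.

Yes, all constraints hold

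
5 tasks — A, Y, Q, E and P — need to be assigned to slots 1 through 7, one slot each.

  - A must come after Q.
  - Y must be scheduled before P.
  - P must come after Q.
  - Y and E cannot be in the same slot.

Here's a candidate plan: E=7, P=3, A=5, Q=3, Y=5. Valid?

Y and E cannot be in the same slot — holds.
Y must be scheduled before P — violated.
A must come after Q — holds.
P must come after Q — violated.

Invalid. Y must be scheduled before P.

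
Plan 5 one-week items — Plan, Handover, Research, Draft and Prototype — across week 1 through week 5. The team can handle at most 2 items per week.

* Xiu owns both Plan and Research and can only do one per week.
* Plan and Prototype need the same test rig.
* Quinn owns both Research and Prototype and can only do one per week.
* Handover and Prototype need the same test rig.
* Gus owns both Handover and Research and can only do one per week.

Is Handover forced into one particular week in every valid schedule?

Handover can be week 1 (e.g. Plan=week 1, Prototype=week 3, Draft=week 2, Handover=week 1, Research=week 2) or week 2 (e.g. Draft -> week 1; Prototype -> week 4; Handover -> week 2; Plan -> week 1; Research -> week 3).

No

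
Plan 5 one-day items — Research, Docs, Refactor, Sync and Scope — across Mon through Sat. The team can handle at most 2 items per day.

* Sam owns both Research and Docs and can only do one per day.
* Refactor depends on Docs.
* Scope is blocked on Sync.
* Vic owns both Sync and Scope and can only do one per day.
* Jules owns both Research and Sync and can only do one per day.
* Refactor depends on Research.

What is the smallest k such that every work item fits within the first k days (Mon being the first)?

The precedence chain requires at least 2 distinct days.
With at most 2 per day and 5 work items, at least 3 days are needed.
3 works (last occupied day: Wed): for example Research=Mon; Refactor=Wed; Sync=Tue; Scope=Wed; Docs=Tue.

3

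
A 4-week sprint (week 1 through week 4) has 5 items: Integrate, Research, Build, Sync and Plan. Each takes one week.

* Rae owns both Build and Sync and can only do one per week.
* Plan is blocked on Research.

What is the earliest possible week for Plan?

week 2

Precedence pushes Plan to at least week 2.
Plan at week 2 is achievable: Integrate=week 1, Plan=week 2, Research=week 1, Sync=week 2, Build=week 1.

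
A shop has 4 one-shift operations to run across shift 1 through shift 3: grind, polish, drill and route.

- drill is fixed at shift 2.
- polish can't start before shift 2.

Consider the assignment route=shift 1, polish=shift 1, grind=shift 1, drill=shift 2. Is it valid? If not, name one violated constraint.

No. polish can't start before shift 2 is not satisfied.

drill is fixed at shift 2 — holds.
polish can't start before shift 2 — violated.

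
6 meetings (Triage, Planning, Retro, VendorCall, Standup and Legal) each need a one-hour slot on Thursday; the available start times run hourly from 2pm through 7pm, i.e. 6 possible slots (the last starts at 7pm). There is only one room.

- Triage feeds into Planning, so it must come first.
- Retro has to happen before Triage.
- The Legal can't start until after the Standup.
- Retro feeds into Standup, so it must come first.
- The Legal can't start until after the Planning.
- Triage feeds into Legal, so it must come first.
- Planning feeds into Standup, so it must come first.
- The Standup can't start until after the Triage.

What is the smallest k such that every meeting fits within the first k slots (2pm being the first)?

The precedence chain requires at least 5 distinct slots.
With at most 1 per slot and 6 meetings, at least 6 slots are needed.
6 works (last occupied slot: 7pm): for example Standup in 5pm, Legal in 6pm, Planning in 4pm, VendorCall in 7pm, Retro in 2pm, Triage in 3pm.

6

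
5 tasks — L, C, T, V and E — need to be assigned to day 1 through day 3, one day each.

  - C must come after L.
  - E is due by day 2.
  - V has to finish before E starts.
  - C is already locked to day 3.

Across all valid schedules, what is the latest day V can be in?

Downstream work caps V at day 1.
V at day 1 is achievable: E=day 2; T=day 1; C=day 3; V=day 1; L=day 1.

day 1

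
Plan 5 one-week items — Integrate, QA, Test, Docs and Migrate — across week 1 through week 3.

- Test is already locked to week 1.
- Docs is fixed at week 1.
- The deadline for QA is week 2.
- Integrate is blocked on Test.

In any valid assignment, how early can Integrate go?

Precedence pushes Integrate to at least week 2.
Integrate at week 2 is achievable: QA in week 1; Test in week 1; Integrate in week 2; Docs in week 1; Migrate in week 1.

week 2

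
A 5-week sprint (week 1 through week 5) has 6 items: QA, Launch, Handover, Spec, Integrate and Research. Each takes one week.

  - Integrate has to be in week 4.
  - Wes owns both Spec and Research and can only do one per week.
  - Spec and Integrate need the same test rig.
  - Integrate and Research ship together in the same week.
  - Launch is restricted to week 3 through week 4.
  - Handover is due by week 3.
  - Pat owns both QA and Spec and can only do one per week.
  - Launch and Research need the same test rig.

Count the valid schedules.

Splitting on QA: it can be week 1 (9), week 2 (9), week 3 (9), week 4 (12), week 5 (9). Listing each branch's schedules as (Launch, Handover, Spec, Integrate, Research) by week number:
QA=week 1: (3,1,2,4,4) (3,1,3,4,4) (3,1,5,4,4) (3,2,2,4,4) (3,2,3,4,4) (3,2,5,4,4) (3,3,2,4,4) (3,3,3,4,4) (3,3,5,4,4) — 9.
QA=week 2: (3,1,1,4,4) (3,1,3,4,4) (3,1,5,4,4) (3,2,1,4,4) (3,2,3,4,4) (3,2,5,4,4) (3,3,1,4,4) (3,3,3,4,4) (3,3,5,4,4) — 9.
QA=week 3: (3,1,1,4,4) (3,1,2,4,4) (3,1,5,4,4) (3,2,1,4,4) (3,2,2,4,4) (3,2,5,4,4) (3,3,1,4,4) (3,3,2,4,4) (3,3,5,4,4) — 9.
QA=week 4: (3,1,1,4,4) (3,1,2,4,4) (3,1,3,4,4) (3,1,5,4,4) (3,2,1,4,4) (3,2,2,4,4) (3,2,3,4,4) (3,2,5,4,4) (3,3,1,4,4) (3,3,2,4,4) (3,3,3,4,4) (3,3,5,4,4) — 12.
QA=week 5: (3,1,1,4,4) (3,1,2,4,4) (3,1,3,4,4) (3,2,1,4,4) (3,2,2,4,4) (3,2,3,4,4) (3,3,1,4,4) (3,3,2,4,4) (3,3,3,4,4) — 9.
Summing: 9 + 9 + 9 + 12 + 9 = 48.

48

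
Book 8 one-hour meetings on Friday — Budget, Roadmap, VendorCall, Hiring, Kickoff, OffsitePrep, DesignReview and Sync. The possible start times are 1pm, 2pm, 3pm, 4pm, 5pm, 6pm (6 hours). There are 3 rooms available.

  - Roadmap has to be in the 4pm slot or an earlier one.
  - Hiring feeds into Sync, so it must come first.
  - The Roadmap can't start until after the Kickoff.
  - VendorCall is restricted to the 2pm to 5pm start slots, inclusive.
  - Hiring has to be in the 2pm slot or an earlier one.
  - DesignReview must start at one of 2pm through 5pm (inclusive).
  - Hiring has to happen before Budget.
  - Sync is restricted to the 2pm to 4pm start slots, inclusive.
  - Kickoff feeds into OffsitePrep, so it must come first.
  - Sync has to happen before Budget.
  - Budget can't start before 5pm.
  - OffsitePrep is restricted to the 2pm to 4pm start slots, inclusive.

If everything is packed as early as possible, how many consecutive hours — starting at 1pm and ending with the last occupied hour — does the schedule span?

5

The precedence chain requires at least 3 distinct hours.
With at most 3 per hour and 8 meetings, at least 3 hours are needed.
Budget can't be placed before 5pm — that is hour 5 counting from 1pm — so the schedule must run through at least 5 hours.
5 works (last occupied hour: 5pm): for example DesignReview in 3pm, Budget in 5pm, Roadmap in 2pm, Kickoff in 1pm, Hiring in 1pm, Sync in 2pm, OffsitePrep in 2pm, VendorCall in 3pm.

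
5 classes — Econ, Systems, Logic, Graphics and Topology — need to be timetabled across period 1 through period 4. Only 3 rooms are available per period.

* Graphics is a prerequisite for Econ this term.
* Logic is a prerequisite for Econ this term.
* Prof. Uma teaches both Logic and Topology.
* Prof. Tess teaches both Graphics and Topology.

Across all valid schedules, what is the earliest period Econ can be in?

Precedence pushes Econ to at least period 2.
Econ at period 2 is achievable: Graphics -> period 1; Systems -> period 1; Topology -> period 2; Econ -> period 2; Logic -> period 1.

period 2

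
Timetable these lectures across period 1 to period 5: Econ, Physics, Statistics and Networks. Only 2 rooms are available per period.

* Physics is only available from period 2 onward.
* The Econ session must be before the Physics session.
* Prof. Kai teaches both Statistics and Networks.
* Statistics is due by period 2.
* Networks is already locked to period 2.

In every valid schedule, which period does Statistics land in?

Statistics's window is period 1–period 2.
Networks is fixed at period 2, and Statistics can't share a period with Networks.
So Statistics must be period 1.

period 1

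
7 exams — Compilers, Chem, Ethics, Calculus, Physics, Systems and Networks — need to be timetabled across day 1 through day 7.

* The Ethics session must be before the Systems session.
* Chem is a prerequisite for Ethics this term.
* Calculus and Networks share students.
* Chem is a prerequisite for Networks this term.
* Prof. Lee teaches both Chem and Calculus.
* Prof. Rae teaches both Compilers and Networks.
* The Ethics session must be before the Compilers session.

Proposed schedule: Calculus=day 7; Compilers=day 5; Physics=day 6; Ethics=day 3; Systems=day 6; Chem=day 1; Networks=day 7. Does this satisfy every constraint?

Chem is a prerequisite for Networks this term — holds.
Calculus and Networks share students — violated.
Chem is a prerequisite for Ethics this term — holds.
The Ethics session must be before the Systems session — holds.
The Ethics session must be before the Compilers session — holds.
Prof. Rae teaches both Compilers and Networks — holds.
Prof. Lee teaches both Chem and Calculus — holds.

Invalid. Calculus and Networks share students.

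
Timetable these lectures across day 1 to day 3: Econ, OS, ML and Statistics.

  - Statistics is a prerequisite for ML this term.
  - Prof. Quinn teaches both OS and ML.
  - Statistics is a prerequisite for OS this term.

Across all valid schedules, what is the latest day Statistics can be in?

Downstream work caps Statistics at day 2.
Statistics at day 1 is achievable: ML -> day 3; Statistics -> day 1; OS -> day 2; Econ -> day 1.
Nothing later works — the conflict constraints rule out every day after day 1.

day 1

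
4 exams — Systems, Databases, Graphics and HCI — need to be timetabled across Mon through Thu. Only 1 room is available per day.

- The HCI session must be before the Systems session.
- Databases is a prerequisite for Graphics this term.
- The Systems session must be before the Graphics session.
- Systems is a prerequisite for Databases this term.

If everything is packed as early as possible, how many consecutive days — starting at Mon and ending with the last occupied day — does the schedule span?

4 days

The precedence chain requires at least 4 distinct days.
With at most 1 per day and 4 exams, at least 4 days are needed.
4 works (last occupied day: Thu): for example Databases=Wed, Systems=Tue, Graphics=Thu, HCI=Mon.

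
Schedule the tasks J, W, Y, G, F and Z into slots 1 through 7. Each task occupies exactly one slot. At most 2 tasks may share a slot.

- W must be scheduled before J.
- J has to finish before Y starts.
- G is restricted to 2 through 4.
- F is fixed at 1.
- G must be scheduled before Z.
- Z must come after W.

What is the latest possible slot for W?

Downstream work caps W at 5.
W at 5 is achievable: J=6; Y=7; G=2; F=1; Z=6; W=5.

5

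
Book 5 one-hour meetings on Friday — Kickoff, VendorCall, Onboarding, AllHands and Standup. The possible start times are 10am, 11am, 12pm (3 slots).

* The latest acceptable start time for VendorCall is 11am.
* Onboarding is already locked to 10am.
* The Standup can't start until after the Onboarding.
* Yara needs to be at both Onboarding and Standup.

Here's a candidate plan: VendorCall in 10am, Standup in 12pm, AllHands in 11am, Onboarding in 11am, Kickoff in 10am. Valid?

The Standup can't start until after the Onboarding — holds.
The latest acceptable start time for VendorCall is 11am — holds.
Yara needs to be at both Onboarding and Standup — holds.
Onboarding is already locked to 10am — violated.

No. Onboarding is already locked to 10am is not satisfied.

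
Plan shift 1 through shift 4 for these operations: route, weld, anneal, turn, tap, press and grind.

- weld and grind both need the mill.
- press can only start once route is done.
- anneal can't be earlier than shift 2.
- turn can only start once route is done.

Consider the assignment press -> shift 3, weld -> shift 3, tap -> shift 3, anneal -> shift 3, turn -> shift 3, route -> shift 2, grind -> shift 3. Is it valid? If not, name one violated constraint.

weld and grind both need the mill — violated.
turn can only start once route is done — holds.
anneal can't be earlier than shift 2 — holds.
press can only start once route is done — holds.

No. weld and grind both need the mill is not satisfied.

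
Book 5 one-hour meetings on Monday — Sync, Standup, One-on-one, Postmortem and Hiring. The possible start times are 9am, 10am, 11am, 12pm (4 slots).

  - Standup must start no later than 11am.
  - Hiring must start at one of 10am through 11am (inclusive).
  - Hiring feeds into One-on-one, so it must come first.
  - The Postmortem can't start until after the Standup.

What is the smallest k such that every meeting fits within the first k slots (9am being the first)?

3

The precedence chain requires at least 2 distinct slots.
Propagating the time windows through the other constraints, One-on-one can't land before 11am — that is slot 3 counting from 9am — so the schedule must run through at least 3 slots.
3 works (last occupied slot: 11am): for example Sync in 9am; Standup in 9am; One-on-one in 11am; Postmortem in 10am; Hiring in 10am.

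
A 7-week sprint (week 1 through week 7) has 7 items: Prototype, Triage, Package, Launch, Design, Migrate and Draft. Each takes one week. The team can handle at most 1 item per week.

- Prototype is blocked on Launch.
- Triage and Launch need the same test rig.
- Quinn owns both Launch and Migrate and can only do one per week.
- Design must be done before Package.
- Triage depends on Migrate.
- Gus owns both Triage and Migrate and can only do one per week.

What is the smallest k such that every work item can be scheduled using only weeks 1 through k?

7 weeks

The precedence chain requires at least 2 distinct weeks.
With at most 1 per week and 7 work items, at least 7 weeks are needed.
7 works (last occupied week: week 7): for example Triage -> week 4, Launch -> week 1, Design -> week 5, Draft -> week 7, Package -> week 6, Migrate -> week 3, Prototype -> week 2.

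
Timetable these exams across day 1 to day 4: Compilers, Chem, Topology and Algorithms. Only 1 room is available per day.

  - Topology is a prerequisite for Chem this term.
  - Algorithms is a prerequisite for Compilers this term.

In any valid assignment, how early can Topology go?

Downstream work caps Topology at day 3.
Topology at day 1 is achievable: Topology -> day 1; Chem -> day 4; Algorithms -> day 2; Compilers -> day 3.

day 1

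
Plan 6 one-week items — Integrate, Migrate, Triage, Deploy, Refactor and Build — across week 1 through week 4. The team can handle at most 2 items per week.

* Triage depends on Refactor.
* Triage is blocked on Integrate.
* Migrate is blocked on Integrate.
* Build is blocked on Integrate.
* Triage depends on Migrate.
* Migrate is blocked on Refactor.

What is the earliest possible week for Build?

Precedence pushes Build to at least week 2.
Build at week 2 is achievable: Deploy -> week 3; Integrate -> week 1; Migrate -> week 2; Triage -> week 3; Refactor -> week 1; Build -> week 2.

week 2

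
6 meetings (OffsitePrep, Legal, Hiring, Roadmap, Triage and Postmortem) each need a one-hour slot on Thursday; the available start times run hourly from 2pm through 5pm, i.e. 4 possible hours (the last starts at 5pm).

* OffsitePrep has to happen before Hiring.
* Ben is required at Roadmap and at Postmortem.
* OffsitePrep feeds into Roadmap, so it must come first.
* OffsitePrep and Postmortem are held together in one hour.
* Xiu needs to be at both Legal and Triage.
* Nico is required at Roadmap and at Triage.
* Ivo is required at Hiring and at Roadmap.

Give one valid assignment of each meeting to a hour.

Triage=3pm; Hiring=3pm; Legal=2pm; OffsitePrep=2pm; Roadmap=4pm; Postmortem=2pm

Checking: OffsitePrep(2pm) before Roadmap(4pm); OffsitePrep(2pm) before Hiring(3pm); Roadmap(4pm) != Triage(3pm); Hiring(3pm) != Roadmap(4pm); Roadmap(4pm) != Postmortem(2pm); Legal(2pm) != Triage(3pm); OffsitePrep = Postmortem = 2pm.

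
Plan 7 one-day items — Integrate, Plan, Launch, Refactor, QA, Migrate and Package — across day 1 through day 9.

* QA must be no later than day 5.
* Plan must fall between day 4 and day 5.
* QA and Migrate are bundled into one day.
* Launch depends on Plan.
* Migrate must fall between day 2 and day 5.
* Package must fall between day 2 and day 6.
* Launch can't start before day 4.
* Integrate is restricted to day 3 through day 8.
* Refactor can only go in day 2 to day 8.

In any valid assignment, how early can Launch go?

Launch is available from day 4; precedence pushes Launch to at least day 5.
Launch at day 5 is achievable: Launch -> day 5; Integrate -> day 3; Package -> day 2; Refactor -> day 2; Migrate -> day 2; Plan -> day 4; QA -> day 2.

day 5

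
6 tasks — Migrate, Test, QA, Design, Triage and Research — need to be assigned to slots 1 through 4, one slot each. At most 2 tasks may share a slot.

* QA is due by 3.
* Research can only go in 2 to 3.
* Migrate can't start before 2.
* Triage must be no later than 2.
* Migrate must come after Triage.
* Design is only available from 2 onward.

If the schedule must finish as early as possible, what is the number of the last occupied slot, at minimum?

The precedence chain requires at least 2 distinct slots.
With at most 2 per slot and 6 tasks, at least 3 slots are needed.
3 works (last occupied slot: 3): for example QA in 3, Triage in 1, Test in 1, Research in 3, Migrate in 2, Design in 2.

slot 3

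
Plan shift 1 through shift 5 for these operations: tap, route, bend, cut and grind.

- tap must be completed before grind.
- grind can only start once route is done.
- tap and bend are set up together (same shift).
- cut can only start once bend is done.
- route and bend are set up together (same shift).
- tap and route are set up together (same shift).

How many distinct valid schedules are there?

30

Splitting on tap: it can be shift 1 (16), shift 2 (9), shift 3 (4), shift 4 (1). Listing each branch's schedules as (route, bend, cut, grind) by shift number:
tap=shift 1: (1,1,2,2) (1,1,2,3) (1,1,2,4) (1,1,2,5) (1,1,3,2) (1,1,3,3) (1,1,3,4) (1,1,3,5) (1,1,4,2) (1,1,4,3) (1,1,4,4) (1,1,4,5) (1,1,5,2) (1,1,5,3) (1,1,5,4) (1,1,5,5) — 16.
tap=shift 2: (2,2,3,3) (2,2,3,4) (2,2,3,5) (2,2,4,3) (2,2,4,4) (2,2,4,5) (2,2,5,3) (2,2,5,4) (2,2,5,5) — 9.
tap=shift 3: (3,3,4,4) (3,3,4,5) (3,3,5,4) (3,3,5,5) — 4.
tap=shift 4: (4,4,5,5) — 1.
Summing: 16 + 9 + 4 + 1 = 30.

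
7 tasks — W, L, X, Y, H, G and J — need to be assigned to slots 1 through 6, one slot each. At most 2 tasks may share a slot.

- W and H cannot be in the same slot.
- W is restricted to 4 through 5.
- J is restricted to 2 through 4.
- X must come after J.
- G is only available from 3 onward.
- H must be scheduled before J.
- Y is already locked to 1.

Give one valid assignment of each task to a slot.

J=2; G=3; L=2; X=3; W=4; H=1; Y=1

Checking: H(1) before J(2); J(2) before X(3); W(4) != H(1); Y=1 in [1,1]; W=4 in [4,5]; G=3 in [3,6]; J=2 in [2,4]; max 2 per slot (cap 2).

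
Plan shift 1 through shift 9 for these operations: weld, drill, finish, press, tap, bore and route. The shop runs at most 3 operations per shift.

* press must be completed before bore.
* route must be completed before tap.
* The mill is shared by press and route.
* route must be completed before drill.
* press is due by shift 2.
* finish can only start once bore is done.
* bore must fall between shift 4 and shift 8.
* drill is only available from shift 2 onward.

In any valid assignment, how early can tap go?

Precedence pushes tap to at least shift 2.
tap at shift 2 is achievable: press -> shift 2, route -> shift 1, tap -> shift 2, drill -> shift 2, weld -> shift 1, bore -> shift 4, finish -> shift 5.

shift 2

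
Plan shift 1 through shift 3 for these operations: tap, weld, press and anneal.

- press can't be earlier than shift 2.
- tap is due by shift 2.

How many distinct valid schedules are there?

Splitting on tap: it can be shift 1 (18), shift 2 (18). Listing each branch's schedules as (weld, press, anneal) by shift number:
tap=shift 1: (1,2,1) (1,2,2) (1,2,3) (1,3,1) (1,3,2) (1,3,3) (2,2,1) (2,2,2) (2,2,3) (2,3,1) (2,3,2) (2,3,3) (3,2,1) (3,2,2) (3,2,3) (3,3,1) (3,3,2) (3,3,3) — 18.
tap=shift 2: (1,2,1) (1,2,2) (1,2,3) (1,3,1) (1,3,2) (1,3,3) (2,2,1) (2,2,2) (2,2,3) (2,3,1) (2,3,2) (2,3,3) (3,2,1) (3,2,2) (3,2,3) (3,3,1) (3,3,2) (3,3,3) — 18.
Summing: 18 + 18 = 36.

36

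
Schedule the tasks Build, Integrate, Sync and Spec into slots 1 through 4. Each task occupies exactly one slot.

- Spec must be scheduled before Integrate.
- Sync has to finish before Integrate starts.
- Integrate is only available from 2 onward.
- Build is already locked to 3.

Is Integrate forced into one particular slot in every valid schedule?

Integrate can be 2 (e.g. Build=3; Spec=1; Sync=1; Integrate=2) or 3 (e.g. Integrate in 3, Sync in 1, Spec in 1, Build in 3).

No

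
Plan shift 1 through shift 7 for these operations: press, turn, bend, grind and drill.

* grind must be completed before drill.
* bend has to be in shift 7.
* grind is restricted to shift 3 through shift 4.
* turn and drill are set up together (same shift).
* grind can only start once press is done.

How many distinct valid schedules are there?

17

Splitting on press: it can be shift 1 (7), shift 2 (7), shift 3 (3). Listing each branch's schedules as (turn, bend, grind, drill) by shift number:
press=shift 1: (4,7,3,4) (5,7,3,5) (5,7,4,5) (6,7,3,6) (6,7,4,6) (7,7,3,7) (7,7,4,7) — 7.
press=shift 2: (4,7,3,4) (5,7,3,5) (5,7,4,5) (6,7,3,6) (6,7,4,6) (7,7,3,7) (7,7,4,7) — 7.
press=shift 3: (5,7,4,5) (6,7,4,6) (7,7,4,7) — 3.
Summing: 7 + 7 + 3 = 17.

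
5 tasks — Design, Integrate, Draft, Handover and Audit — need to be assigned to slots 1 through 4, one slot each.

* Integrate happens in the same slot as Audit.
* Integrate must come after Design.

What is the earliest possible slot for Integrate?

Precedence pushes Integrate to at least 2.
Integrate at 2 is achievable: Integrate=2; Draft=1; Audit=2; Design=1; Handover=1.

2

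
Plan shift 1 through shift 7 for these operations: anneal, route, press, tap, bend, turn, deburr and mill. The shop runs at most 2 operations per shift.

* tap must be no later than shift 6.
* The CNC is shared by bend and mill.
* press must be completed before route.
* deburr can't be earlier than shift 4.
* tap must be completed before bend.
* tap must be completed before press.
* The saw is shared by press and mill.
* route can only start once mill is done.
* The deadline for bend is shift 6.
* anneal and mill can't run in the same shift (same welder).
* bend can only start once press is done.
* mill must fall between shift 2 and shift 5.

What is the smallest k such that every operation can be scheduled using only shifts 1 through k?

5 shifts

The precedence chain requires at least 3 distinct shifts.
With at most 2 per shift and 8 operations, at least 4 shifts are needed.
deburr can't be placed before shift 4, so the schedule must run through at least shift 4.
Could 4 shifts be enough, i.e. nothing placed later than shift 4? First, tap's window within 4 shifts is {shift 1, shift 2, shift 3, shift 4}; bend's window within 4 shifts is {shift 1, shift 2, shift 3, shift 4}; deburr's window within 4 shifts is {shift 4}; mill's window within 4 shifts is {shift 2, shift 3, shift 4}; press must come after tap (at shift 1 or later) → {shift 2, shift 3, shift 4}; tap must come before press (at shift 4 or earlier) → {shift 1, shift 2, shift 3}; bend must come after tap (at shift 1 or later) → {shift 2, shift 3, shift 4}; route must come after press (at shift 2 or later) → {shift 3, shift 4}; press must come before route (at shift 4 or earlier) → {shift 2, shift 3}; mill must come before route (at shift 4 or earlier) → {shift 2, shift 3}; bend must come after press (at shift 2 or later) → {shift 3, shift 4}. press could then only be at {shift 2, shift 3}; try each:
- suppose press is at shift 2; mill can't share with press (shift 2) → {shift 3}; bend can't share with mill (shift 3) → {shift 4}; route can't use shift 4, already full with bend and deburr (limit 2) → {shift 3}; route must come after mill (at shift 3 or later) → nothing is left.
- suppose press is at shift 3; route must come after press (at shift 3 or later) → {shift 4}; bend must come after press (at shift 3 or later) → {shift 4}; that puts route, bend and deburr all in shift 4 — more than 2 per shift.
Every option fails, so 4 shifts is not enough.
5 works (last occupied shift: shift 5): for example press=shift 3, route=shift 4, tap=shift 1, turn=shift 2, anneal=shift 1, deburr=shift 4, bend=shift 5, mill=shift 2.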